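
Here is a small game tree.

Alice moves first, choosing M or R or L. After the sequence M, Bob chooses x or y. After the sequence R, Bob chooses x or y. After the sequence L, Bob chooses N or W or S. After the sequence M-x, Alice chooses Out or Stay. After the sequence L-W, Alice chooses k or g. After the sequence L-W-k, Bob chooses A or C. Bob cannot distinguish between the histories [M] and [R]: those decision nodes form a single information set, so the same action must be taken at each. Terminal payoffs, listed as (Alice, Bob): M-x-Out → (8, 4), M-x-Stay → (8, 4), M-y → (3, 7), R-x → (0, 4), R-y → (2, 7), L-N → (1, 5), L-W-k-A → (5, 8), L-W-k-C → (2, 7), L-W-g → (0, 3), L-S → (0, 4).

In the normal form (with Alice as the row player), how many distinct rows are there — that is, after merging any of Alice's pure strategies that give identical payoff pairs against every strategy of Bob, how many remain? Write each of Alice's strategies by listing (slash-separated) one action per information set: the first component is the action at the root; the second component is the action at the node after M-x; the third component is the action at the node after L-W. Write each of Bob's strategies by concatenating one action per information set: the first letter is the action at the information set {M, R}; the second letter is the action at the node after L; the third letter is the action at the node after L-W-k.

Alice has 12 pure strategies: M/Out/k, M/Out/g, M/Stay/k, M/Stay/g, R/Out/k, R/Out/g, R/Stay/k, R/Stay/g, L/Out/k, L/Out/g, L/Stay/k, L/Stay/g. Columns: xNA, xNC, xWA, xWC, xSA, xSC, yNA, yNC, yWA, yWC, ySA, ySC.
{M/Out/k, M/Out/g, M/Stay/k, M/Stay/g} → row (8,4) (8,4) (8,4) (8,4) (8,4) (8,4) (3,7) (3,7) (3,7) (3,7) (3,7) (3,7)
{R/Out/k, R/Out/g, R/Stay/k, R/Stay/g} → row (0,4) (0,4) (0,4) (0,4) (0,4) (0,4) (2,7) (2,7) (2,7) (2,7) (2,7) (2,7)
{L/Out/k, L/Stay/k} → row (1,5) (1,5) (5,8) (2,7) (0,4) (0,4) (1,5) (1,5) (5,8) (2,7) (0,4) (0,4)
{L/Out/g, L/Stay/g} → row (1,5) (1,5) (0,3) (0,3) (0,4) (0,4) (1,5) (1,5) (0,3) (0,3) (0,4) (0,4)
That's 4 distinct rows out of 12 strategies.

4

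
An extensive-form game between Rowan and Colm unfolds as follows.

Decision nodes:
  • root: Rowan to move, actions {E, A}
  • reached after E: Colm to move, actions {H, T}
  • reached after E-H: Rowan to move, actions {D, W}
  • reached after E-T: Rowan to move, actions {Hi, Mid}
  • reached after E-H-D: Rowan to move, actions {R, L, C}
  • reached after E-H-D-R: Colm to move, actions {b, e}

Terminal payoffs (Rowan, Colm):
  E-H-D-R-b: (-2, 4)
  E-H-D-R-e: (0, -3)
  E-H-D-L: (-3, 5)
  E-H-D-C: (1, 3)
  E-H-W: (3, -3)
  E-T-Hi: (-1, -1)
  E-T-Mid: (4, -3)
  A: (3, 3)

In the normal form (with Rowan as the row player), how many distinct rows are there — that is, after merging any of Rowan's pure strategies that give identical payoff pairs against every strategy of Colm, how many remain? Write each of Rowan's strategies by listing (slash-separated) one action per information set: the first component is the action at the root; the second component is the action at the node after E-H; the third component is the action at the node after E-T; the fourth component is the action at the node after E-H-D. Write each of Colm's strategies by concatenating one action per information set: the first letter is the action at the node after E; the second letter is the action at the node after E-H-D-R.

Rowan has 24 pure strategies: E/D/Hi/R, E/D/Hi/L, E/D/Hi/C, E/D/Mid/R, E/D/Mid/L, E/D/Mid/C, E/W/Hi/R, E/W/Hi/L, E/W/Hi/C, E/W/Mid/R, E/W/Mid/L, E/W/Mid/C, A/D/Hi/R, A/D/Hi/L, A/D/Hi/C, A/D/Mid/R, A/D/Mid/L, A/D/Mid/C, A/W/Hi/R, A/W/Hi/L, A/W/Hi/C, A/W/Mid/R, A/W/Mid/L, A/W/Mid/C. Columns: Hb, He, Tb, Te.
{E/D/Hi/R} → row (-2,4) (0,-3) (-1,-1) (-1,-1)
{E/D/Hi/L} → row (-3,5) (-3,5) (-1,-1) (-1,-1)
{E/D/Hi/C} → row (1,3) (1,3) (-1,-1) (-1,-1)
{E/D/Mid/R} → row (-2,4) (0,-3) (4,-3) (4,-3)
{E/D/Mid/L} → row (-3,5) (-3,5) (4,-3) (4,-3)
{E/D/Mid/C} → row (1,3) (1,3) (4,-3) (4,-3)
{E/W/Hi/R, E/W/Hi/L, E/W/Hi/C} → row (3,-3) (3,-3) (-1,-1) (-1,-1)
{E/W/Mid/R, E/W/Mid/L, E/W/Mid/C} → row (3,-3) (3,-3) (4,-3) (4,-3)
{A/D/Hi/R, A/D/Hi/L, A/D/Hi/C, A/D/Mid/R, A/D/Mid/L, A/D/Mid/C, A/W/Hi/R, A/W/Hi/L, A/W/Hi/C, A/W/Mid/R, A/W/Mid/L, A/W/Mid/C} → row (3,3) (3,3) (3,3) (3,3)
That's 9 distinct rows out of 24 strategies.

9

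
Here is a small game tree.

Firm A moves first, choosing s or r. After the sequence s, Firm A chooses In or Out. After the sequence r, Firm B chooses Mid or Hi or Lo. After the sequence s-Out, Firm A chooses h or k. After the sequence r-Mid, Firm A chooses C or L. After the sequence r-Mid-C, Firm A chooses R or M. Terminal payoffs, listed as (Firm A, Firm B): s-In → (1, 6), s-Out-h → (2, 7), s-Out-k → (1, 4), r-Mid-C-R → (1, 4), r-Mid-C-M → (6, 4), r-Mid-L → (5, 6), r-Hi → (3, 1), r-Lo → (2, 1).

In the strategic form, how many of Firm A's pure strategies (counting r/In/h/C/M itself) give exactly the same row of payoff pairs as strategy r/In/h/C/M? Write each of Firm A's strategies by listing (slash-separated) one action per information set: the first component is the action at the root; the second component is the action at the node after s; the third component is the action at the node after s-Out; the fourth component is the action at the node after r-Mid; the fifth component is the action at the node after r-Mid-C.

Row for r/In/h/C/M (columns Mid, Hi, Lo): (6,4) (3,1) (2,1).
Under r/In/h/C/M, Firm A's choice at the node after s and at the node after s-Out can never be reached regardless of what Firm B does, so varying those choices leaves every outcome unchanged.
Holding the reachable choices fixed and varying the unreachable ones freely already gives 2 × 2 = 4 equivalent strategies.
No other strategy reproduces this row, so those 4 are the full class: r/In/h/C/M, r/In/k/C/M, r/Out/h/C/M, r/Out/k/C/M.

4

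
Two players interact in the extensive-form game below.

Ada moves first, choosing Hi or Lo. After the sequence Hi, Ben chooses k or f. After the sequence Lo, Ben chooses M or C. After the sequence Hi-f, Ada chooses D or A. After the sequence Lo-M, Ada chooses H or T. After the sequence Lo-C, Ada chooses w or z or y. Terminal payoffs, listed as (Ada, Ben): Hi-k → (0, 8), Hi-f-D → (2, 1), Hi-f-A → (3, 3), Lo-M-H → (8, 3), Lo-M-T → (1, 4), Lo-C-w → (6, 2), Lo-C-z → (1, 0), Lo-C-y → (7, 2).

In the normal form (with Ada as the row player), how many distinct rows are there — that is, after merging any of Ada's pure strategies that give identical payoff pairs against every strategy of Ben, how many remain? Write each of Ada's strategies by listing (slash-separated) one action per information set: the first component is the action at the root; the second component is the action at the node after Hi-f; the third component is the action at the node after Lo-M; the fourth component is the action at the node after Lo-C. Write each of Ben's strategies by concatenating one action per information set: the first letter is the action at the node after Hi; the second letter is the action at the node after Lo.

8

Ada has 24 pure strategies: Hi/D/H/w, Hi/D/H/z, Hi/D/H/y, Hi/D/T/w, Hi/D/T/z, Hi/D/T/y, Hi/A/H/w, Hi/A/H/z, Hi/A/H/y, Hi/A/T/w, Hi/A/T/z, Hi/A/T/y, Lo/D/H/w, Lo/D/H/z, Lo/D/H/y, Lo/D/T/w, Lo/D/T/z, Lo/D/T/y, Lo/A/H/w, Lo/A/H/z, Lo/A/H/y, Lo/A/T/w, Lo/A/T/z, Lo/A/T/y. Columns: kM, kC, fM, fC.
{Hi/D/H/w, Hi/D/H/z, Hi/D/H/y, Hi/D/T/w, Hi/D/T/z, Hi/D/T/y} → row (0,8) (0,8) (2,1) (2,1)
{Hi/A/H/w, Hi/A/H/z, Hi/A/H/y, Hi/A/T/w, Hi/A/T/z, Hi/A/T/y} → row (0,8) (0,8) (3,3) (3,3)
{Lo/D/H/w, Lo/A/H/w} → row (8,3) (6,2) (8,3) (6,2)
{Lo/D/H/z, Lo/A/H/z} → row (8,3) (1,0) (8,3) (1,0)
{Lo/D/H/y, Lo/A/H/y} → row (8,3) (7,2) (8,3) (7,2)
{Lo/D/T/w, Lo/A/T/w} → row (1,4) (6,2) (1,4) (6,2)
{Lo/D/T/z, Lo/A/T/z} → row (1,4) (1,0) (1,4) (1,0)
{Lo/D/T/y, Lo/A/T/y} → row (1,4) (7,2) (1,4) (7,2)
That's 8 distinct rows out of 24 strategies.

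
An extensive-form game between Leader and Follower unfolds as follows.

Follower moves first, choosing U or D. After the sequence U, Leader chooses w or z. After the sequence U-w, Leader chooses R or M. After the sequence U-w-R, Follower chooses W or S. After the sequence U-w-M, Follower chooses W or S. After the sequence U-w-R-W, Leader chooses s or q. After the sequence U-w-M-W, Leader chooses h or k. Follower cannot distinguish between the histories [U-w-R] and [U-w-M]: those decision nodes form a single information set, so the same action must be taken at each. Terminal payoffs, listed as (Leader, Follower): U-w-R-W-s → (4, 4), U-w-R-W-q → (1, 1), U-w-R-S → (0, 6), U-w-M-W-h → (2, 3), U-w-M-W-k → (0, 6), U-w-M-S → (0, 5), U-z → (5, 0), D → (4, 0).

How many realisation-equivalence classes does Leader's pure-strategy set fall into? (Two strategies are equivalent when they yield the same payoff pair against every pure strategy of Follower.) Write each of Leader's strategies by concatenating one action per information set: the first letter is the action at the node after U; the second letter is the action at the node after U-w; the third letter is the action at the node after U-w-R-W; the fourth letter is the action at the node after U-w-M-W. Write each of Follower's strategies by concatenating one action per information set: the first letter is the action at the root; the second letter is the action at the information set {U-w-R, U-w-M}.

5

Leader has 16 pure strategies: wRsh, wRsk, wRqh, wRqk, wMsh, wMsk, wMqh, wMqk, zRsh, zRsk, zRqh, zRqk, zMsh, zMsk, zMqh, zMqk. Columns: UW, US, DW, DS.
{wRsh, wRsk} → row (4,4) (0,6) (4,0) (4,0)
{wRqh, wRqk} → row (1,1) (0,6) (4,0) (4,0)
{wMsh, wMqh} → row (2,3) (0,5) (4,0) (4,0)
{wMsk, wMqk} → row (0,6) (0,5) (4,0) (4,0)
{zRsh, zRsk, zRqh, zRqk, zMsh, zMsk, zMqh, zMqk} → row (5,0) (5,0) (4,0) (4,0)
That's 5 distinct rows out of 16 strategies.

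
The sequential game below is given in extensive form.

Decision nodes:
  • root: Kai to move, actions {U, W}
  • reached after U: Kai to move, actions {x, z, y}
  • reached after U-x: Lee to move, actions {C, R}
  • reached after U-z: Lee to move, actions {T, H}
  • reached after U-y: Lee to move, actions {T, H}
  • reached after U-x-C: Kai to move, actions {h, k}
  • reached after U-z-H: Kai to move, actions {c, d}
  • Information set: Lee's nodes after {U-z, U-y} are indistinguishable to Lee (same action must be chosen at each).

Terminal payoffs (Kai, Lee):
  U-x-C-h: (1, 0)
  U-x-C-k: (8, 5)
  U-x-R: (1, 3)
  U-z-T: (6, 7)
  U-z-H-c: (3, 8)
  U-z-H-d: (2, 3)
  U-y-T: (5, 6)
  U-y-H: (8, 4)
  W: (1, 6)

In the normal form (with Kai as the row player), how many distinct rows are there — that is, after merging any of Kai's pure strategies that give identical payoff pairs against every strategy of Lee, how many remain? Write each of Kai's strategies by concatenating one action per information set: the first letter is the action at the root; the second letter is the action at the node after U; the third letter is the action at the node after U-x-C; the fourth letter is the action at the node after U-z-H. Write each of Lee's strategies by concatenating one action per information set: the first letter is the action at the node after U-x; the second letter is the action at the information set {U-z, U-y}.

6

Kai has 24 pure strategies: Uxhc, Uxhd, Uxkc, Uxkd, Uzhc, Uzhd, Uzkc, Uzkd, Uyhc, Uyhd, Uykc, Uykd, Wxhc, Wxhd, Wxkc, Wxkd, Wzhc, Wzhd, Wzkc, Wzkd, Wyhc, Wyhd, Wykc, Wykd. Columns: CT, CH, RT, RH.
{Uxhc, Uxhd} → row (1,0) (1,0) (1,3) (1,3)
{Uxkc, Uxkd} → row (8,5) (8,5) (1,3) (1,3)
{Uzhc, Uzkc} → row (6,7) (3,8) (6,7) (3,8)
{Uzhd, Uzkd} → row (6,7) (2,3) (6,7) (2,3)
{Uyhc, Uyhd, Uykc, Uykd} → row (5,6) (8,4) (5,6) (8,4)
{Wxhc, Wxhd, Wxkc, Wxkd, Wzhc, Wzhd, Wzkc, Wzkd, Wyhc, Wyhd, Wykc, Wykd} → row (1,6) (1,6) (1,6) (1,6)
That's 6 distinct rows out of 24 strategies.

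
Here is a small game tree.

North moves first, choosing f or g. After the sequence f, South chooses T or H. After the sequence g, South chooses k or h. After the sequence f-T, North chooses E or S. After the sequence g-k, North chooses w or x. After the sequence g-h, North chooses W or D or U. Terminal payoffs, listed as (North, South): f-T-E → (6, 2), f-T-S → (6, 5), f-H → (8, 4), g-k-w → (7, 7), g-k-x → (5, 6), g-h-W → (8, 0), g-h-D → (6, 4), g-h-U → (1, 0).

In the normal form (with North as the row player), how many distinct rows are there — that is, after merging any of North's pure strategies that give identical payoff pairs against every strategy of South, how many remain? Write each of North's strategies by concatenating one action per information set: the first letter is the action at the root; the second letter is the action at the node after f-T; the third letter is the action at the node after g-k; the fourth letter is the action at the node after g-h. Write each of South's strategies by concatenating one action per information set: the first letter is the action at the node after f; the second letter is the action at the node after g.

North has 24 pure strategies: fEwW, fEwD, fEwU, fExW, fExD, fExU, fSwW, fSwD, fSwU, fSxW, fSxD, fSxU, gEwW, gEwD, gEwU, gExW, gExD, gExU, gSwW, gSwD, gSwU, gSxW, gSxD, gSxU. Columns: Tk, Th, Hk, Hh.
{fEwW, fEwD, fEwU, fExW, fExD, fExU} → row (6,2) (6,2) (8,4) (8,4)
{fSwW, fSwD, fSwU, fSxW, fSxD, fSxU} → row (6,5) (6,5) (8,4) (8,4)
{gEwW, gSwW} → row (7,7) (8,0) (7,7) (8,0)
{gEwD, gSwD} → row (7,7) (6,4) (7,7) (6,4)
{gEwU, gSwU} → row (7,7) (1,0) (7,7) (1,0)
{gExW, gSxW} → row (5,6) (8,0) (5,6) (8,0)
{gExD, gSxD} → row (5,6) (6,4) (5,6) (6,4)
{gExU, gSxU} → row (5,6) (1,0) (5,6) (1,0)
That's 8 distinct rows out of 24 strategies.

8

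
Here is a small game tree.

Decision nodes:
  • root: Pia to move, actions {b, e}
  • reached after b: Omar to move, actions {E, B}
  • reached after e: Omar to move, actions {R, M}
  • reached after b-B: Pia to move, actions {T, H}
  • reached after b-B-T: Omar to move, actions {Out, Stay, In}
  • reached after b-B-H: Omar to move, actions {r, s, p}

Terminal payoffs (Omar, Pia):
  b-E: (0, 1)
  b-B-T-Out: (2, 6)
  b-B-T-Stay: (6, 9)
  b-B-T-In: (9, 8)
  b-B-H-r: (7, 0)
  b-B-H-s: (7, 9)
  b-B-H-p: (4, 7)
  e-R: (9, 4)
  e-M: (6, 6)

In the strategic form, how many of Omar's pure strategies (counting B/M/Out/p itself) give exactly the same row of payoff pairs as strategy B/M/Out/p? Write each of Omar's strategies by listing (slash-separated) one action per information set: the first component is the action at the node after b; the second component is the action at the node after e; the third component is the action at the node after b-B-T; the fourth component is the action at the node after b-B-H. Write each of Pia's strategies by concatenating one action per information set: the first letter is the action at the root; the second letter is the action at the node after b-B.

1

Row for B/M/Out/p (columns bT, bH, eT, eH): (2,6) (4,7) (6,6) (6,6).
Every one of Omar's information sets is on the play path for some reply by Pia when Omar follows B/M/Out/p.
Changing the action at any of them therefore changes at least one column, so only B/M/Out/p itself gives this row.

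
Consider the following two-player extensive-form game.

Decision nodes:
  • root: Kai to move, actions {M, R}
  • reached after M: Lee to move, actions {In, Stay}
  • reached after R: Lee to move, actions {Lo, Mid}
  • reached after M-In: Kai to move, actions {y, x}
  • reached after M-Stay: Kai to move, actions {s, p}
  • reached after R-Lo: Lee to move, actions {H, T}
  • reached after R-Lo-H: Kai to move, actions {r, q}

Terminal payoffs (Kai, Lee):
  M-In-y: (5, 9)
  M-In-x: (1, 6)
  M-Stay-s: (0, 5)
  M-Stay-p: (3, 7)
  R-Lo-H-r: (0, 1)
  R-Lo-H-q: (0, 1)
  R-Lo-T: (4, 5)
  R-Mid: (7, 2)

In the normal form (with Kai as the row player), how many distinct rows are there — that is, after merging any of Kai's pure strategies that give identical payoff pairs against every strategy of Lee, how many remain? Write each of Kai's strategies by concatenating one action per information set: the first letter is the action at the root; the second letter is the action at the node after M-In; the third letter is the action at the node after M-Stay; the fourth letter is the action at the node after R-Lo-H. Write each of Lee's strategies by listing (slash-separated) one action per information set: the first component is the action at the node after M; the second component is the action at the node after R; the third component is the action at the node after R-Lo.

Kai has 16 pure strategies: Mysr, Mysq, Mypr, Mypq, Mxsr, Mxsq, Mxpr, Mxpq, Rysr, Rysq, Rypr, Rypq, Rxsr, Rxsq, Rxpr, Rxpq. Columns: In/Lo/H, In/Lo/T, In/Mid/H, In/Mid/T, Stay/Lo/H, Stay/Lo/T, Stay/Mid/H, Stay/Mid/T.
{Mysr, Mysq} → row (5,9) (5,9) (5,9) (5,9) (0,5) (0,5) (0,5) (0,5)
{Mypr, Mypq} → row (5,9) (5,9) (5,9) (5,9) (3,7) (3,7) (3,7) (3,7)
{Mxsr, Mxsq} → row (1,6) (1,6) (1,6) (1,6) (0,5) (0,5) (0,5) (0,5)
{Mxpr, Mxpq} → row (1,6) (1,6) (1,6) (1,6) (3,7) (3,7) (3,7) (3,7)
{Rysr, Rysq, Rypr, Rypq, Rxsr, Rxsq, Rxpr, Rxpq} → row (0,1) (4,5) (7,2) (7,2) (0,1) (4,5) (7,2) (7,2)
That's 5 distinct rows out of 16 strategies.

5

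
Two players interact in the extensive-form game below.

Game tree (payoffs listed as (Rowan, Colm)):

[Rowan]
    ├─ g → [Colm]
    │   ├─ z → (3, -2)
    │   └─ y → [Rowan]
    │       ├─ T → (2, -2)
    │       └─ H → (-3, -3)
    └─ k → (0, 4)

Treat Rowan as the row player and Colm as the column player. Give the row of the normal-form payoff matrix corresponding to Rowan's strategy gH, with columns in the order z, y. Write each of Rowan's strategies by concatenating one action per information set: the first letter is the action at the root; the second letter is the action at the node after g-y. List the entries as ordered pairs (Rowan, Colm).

vs z: Rowan plays g → Colm plays z at [g] → (3, -2)
vs y: Rowan plays g → Colm plays y at [g] → Rowan plays H at [g-y] → (-3, -3)

(3,-2) (-3,-3)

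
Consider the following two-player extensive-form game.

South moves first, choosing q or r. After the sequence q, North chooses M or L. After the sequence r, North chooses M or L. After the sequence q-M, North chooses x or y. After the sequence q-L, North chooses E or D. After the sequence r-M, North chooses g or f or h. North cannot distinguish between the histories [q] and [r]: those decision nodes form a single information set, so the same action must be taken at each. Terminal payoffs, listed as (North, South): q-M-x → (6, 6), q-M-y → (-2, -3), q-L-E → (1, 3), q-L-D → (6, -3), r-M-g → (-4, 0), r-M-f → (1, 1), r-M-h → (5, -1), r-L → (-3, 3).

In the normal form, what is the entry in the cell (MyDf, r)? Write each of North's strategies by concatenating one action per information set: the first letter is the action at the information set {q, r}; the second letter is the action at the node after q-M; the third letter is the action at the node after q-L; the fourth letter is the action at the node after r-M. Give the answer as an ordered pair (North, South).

Trace the play path from the root:
  South plays r
  North plays M at [r]
  North plays f at [r-M]
→ terminal payoff (1, 1).
(North's choice at the node after q-M is never reached on this path, so it doesn't affect the outcome.)

(1, 1)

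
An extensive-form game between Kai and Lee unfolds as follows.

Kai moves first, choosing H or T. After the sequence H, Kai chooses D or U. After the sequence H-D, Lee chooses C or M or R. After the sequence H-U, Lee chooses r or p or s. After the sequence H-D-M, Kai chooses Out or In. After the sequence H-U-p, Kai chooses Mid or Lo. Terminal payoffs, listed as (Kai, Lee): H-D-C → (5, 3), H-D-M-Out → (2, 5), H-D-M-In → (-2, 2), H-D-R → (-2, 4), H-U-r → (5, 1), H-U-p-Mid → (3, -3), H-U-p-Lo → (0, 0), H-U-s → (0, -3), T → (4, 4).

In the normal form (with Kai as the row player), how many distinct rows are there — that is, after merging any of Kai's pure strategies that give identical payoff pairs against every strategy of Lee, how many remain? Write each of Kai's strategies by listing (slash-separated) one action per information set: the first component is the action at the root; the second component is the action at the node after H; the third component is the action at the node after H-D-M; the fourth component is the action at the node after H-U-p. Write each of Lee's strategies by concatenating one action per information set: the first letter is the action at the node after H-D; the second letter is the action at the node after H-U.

Kai has 16 pure strategies: H/D/Out/Mid, H/D/Out/Lo, H/D/In/Mid, H/D/In/Lo, H/U/Out/Mid, H/U/Out/Lo, H/U/In/Mid, H/U/In/Lo, T/D/Out/Mid, T/D/Out/Lo, T/D/In/Mid, T/D/In/Lo, T/U/Out/Mid, T/U/Out/Lo, T/U/In/Mid, T/U/In/Lo. Columns: Cr, Cp, Cs, Mr, Mp, Ms, Rr, Rp, Rs.
{H/D/Out/Mid, H/D/Out/Lo} → row (5,3) (5,3) (5,3) (2,5) (2,5) (2,5) (-2,4) (-2,4) (-2,4)
{H/D/In/Mid, H/D/In/Lo} → row (5,3) (5,3) (5,3) (-2,2) (-2,2) (-2,2) (-2,4) (-2,4) (-2,4)
{H/U/Out/Mid, H/U/In/Mid} → row (5,1) (3,-3) (0,-3) (5,1) (3,-3) (0,-3) (5,1) (3,-3) (0,-3)
{H/U/Out/Lo, H/U/In/Lo} → row (5,1) (0,0) (0,-3) (5,1) (0,0) (0,-3) (5,1) (0,0) (0,-3)
{T/D/Out/Mid, T/D/Out/Lo, T/D/In/Mid, T/D/In/Lo, T/U/Out/Mid, T/U/Out/Lo, T/U/In/Mid, T/U/In/Lo} → row (4,4) (4,4) (4,4) (4,4) (4,4) (4,4) (4,4) (4,4) (4,4)
That's 5 distinct rows out of 16 strategies.

5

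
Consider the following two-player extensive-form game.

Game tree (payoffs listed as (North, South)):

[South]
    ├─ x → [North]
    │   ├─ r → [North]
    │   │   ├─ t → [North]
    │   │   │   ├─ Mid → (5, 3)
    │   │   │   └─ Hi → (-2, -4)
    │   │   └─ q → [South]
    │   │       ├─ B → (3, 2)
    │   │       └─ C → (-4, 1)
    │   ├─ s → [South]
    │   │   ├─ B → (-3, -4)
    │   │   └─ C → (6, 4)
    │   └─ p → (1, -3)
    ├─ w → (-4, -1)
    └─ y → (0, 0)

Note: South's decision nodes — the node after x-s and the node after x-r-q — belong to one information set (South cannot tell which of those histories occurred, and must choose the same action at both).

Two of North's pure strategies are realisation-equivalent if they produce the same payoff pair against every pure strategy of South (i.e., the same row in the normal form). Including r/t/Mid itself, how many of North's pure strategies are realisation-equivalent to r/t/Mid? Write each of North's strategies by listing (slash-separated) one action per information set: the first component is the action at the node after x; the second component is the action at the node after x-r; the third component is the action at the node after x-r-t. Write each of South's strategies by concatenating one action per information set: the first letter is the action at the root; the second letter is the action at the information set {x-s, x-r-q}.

Row for r/t/Mid (columns xB, xC, wB, wC, yB, yC): (5,3) (5,3) (-4,-1) (-4,-1) (0,0) (0,0).
Every one of North's information sets is on the play path for some reply by South when North follows r/t/Mid.
Changing the action at any of them therefore changes at least one column, so only r/t/Mid itself gives this row.

1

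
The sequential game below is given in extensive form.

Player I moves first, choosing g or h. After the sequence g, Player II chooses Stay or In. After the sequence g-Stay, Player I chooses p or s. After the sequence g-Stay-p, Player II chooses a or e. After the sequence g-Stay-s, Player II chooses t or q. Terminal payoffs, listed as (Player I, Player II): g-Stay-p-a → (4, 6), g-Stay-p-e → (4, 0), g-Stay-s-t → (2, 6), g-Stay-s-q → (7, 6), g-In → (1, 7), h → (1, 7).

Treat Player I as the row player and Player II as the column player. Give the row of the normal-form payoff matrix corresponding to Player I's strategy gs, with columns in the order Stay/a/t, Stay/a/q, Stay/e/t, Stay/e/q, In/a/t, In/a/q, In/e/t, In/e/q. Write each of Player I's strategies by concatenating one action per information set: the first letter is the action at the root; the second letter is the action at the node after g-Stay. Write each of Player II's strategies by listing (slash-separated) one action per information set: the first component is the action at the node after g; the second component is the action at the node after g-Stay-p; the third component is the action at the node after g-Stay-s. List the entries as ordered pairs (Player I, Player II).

(2,6) (7,6) (2,6) (7,6) (1,7) (1,7) (1,7) (1,7)

vs Stay/a/t: Player I plays g → Player II plays Stay at [g] → Player I plays s at [g-Stay] → Player II plays t at [g-Stay-s] → (2, 6)
vs Stay/a/q: Player I plays g → Player II plays Stay at [g] → Player I plays s at [g-Stay] → Player II plays q at [g-Stay-s] → (7, 6)
vs Stay/e/t: Player I plays g → Player II plays Stay at [g] → Player I plays s at [g-Stay] → Player II plays t at [g-Stay-s] → (2, 6)
vs Stay/e/q: Player I plays g → Player II plays Stay at [g] → Player I plays s at [g-Stay] → Player II plays q at [g-Stay-s] → (7, 6)
vs In/a/t: Player I plays g → Player II plays In at [g] → (1, 7)
vs In/a/q: Player I plays g → Player II plays In at [g] → (1, 7)
vs In/e/t: Player I plays g → Player II plays In at [g] → (1, 7)
vs In/e/q: Player I plays g → Player II plays In at [g] → (1, 7)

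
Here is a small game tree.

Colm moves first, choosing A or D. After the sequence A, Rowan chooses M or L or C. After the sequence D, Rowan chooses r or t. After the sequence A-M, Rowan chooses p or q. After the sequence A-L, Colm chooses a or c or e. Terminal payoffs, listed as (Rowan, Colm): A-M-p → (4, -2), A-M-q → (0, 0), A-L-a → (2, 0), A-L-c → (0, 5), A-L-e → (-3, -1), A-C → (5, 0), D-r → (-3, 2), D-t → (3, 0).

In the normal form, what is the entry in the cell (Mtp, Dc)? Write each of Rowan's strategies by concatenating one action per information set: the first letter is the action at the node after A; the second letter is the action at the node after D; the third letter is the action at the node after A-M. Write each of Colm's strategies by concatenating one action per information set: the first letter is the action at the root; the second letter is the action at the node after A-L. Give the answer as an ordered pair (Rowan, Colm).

Trace the play path from the root:
  Colm plays D
  Rowan plays t at [D]
→ terminal payoff (3, 0).
(Rowan's choice at the node after A is never reached on this path, so it doesn't affect the outcome.)

(3, 0)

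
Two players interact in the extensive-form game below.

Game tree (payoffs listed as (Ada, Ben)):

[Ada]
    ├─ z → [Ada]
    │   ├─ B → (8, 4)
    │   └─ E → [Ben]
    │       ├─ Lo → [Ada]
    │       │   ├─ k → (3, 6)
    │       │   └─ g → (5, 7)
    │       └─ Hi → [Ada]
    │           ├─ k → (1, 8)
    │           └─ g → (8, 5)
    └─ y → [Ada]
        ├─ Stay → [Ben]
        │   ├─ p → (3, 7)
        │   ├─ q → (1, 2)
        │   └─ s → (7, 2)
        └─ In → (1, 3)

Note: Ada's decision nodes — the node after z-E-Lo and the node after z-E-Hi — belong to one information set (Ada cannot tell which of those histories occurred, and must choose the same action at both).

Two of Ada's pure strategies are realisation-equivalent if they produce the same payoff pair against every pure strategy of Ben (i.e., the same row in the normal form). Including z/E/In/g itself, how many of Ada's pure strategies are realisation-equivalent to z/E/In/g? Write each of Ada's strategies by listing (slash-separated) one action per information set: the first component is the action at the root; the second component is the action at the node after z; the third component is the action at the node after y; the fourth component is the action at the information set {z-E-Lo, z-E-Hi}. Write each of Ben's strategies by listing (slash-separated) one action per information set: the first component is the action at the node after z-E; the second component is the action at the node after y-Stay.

2

Row for z/E/In/g (columns Lo/p, Lo/q, Lo/s, Hi/p, Hi/q, Hi/s): (5,7) (5,7) (5,7) (8,5) (8,5) (8,5).
Under z/E/In/g, Ada's choice at the node after y can never be reached regardless of what Ben does, so varying those choices leaves every outcome unchanged.
Holding the reachable choices fixed and varying the unreachable one freely already gives 2 equivalent strategies.
No other strategy reproduces this row, so those 2 are the full class: z/E/Stay/g, z/E/In/g.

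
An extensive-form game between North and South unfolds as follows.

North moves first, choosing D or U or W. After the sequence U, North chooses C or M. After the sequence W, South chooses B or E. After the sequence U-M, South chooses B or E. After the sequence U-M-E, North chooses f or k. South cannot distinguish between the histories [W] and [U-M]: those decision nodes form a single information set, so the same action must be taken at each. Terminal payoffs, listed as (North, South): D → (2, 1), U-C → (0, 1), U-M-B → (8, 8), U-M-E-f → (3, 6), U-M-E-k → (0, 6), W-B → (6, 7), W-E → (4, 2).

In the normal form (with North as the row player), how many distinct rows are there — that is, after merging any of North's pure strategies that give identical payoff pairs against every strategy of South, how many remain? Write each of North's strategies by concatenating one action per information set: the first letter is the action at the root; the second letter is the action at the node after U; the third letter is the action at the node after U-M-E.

North has 12 pure strategies: DCf, DCk, DMf, DMk, UCf, UCk, UMf, UMk, WCf, WCk, WMf, WMk. Columns: B, E.
{DCf, DCk, DMf, DMk} → row (2,1) (2,1)
{UCf, UCk} → row (0,1) (0,1)
{UMf} → row (8,8) (3,6)
{UMk} → row (8,8) (0,6)
{WCf, WCk, WMf, WMk} → row (6,7) (4,2)
That's 5 distinct rows out of 12 strategies.

5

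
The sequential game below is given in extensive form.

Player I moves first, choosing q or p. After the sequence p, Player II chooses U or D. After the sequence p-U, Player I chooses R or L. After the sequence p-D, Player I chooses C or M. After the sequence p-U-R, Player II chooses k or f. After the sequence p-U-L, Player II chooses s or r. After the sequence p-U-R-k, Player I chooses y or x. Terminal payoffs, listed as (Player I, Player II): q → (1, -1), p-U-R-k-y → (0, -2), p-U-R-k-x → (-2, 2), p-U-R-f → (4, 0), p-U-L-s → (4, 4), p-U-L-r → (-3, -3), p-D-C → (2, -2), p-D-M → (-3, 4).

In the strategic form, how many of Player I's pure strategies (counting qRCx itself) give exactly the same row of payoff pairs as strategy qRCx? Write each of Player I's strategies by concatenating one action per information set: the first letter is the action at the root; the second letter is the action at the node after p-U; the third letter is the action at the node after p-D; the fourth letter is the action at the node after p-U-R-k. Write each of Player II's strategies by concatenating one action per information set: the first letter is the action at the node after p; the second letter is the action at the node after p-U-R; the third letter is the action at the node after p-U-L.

Row for qRCx (columns Uks, Ukr, Ufs, Ufr, Dks, Dkr, Dfs, Dfr): (1,-1) (1,-1) (1,-1) (1,-1) (1,-1) (1,-1) (1,-1) (1,-1).
Under qRCx, Player I's choice at the node after p-U and at the node after p-D and at the node after p-U-R-k can never be reached regardless of what Player II does, so varying those choices leaves every outcome unchanged.
Holding the reachable choices fixed and varying the unreachable ones freely already gives 2 × 2 × 2 = 8 equivalent strategies.
No other strategy reproduces this row, so those 8 are the full class: qRCy, qRCx, qRMy, qRMx, qLCy, qLCx, qLMy, qLMx.

8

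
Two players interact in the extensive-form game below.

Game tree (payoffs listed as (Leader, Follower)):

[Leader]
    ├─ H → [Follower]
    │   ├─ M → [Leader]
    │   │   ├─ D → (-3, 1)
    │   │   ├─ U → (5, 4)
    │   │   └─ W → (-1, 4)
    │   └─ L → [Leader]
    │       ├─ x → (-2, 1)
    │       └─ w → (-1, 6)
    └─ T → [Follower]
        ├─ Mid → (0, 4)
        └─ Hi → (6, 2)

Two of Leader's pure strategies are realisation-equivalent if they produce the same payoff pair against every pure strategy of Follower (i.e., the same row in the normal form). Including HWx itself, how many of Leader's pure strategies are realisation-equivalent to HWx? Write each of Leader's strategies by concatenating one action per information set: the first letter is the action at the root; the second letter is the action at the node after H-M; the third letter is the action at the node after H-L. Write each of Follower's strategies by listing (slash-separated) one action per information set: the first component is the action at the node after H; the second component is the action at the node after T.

Row for HWx (columns M/Mid, M/Hi, L/Mid, L/Hi): (-1,4) (-1,4) (-2,1) (-2,1).
Every one of Leader's information sets is on the play path for some reply by Follower when Leader follows HWx.
Changing the action at any of them therefore changes at least one column, so only HWx itself gives this row.

1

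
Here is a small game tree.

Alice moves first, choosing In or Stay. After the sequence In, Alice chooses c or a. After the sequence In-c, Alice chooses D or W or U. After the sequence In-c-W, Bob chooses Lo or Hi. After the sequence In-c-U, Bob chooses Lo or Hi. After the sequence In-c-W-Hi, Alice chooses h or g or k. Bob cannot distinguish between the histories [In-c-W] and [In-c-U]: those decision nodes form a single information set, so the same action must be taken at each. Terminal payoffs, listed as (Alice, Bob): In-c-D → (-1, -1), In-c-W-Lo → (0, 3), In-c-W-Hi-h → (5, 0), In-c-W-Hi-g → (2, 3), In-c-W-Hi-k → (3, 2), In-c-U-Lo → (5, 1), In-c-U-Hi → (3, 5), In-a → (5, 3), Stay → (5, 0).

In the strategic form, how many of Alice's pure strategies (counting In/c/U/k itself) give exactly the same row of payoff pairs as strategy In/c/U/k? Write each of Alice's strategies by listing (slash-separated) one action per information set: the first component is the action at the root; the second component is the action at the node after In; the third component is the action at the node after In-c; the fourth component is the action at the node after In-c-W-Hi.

Row for In/c/U/k (columns Lo, Hi): (5,1) (3,5).
Under In/c/U/k, Alice's choice at the node after In-c-W-Hi can never be reached regardless of what Bob does, so varying those choices leaves every outcome unchanged.
Holding the reachable choices fixed and varying the unreachable one freely already gives 3 equivalent strategies.
No other strategy reproduces this row, so those 3 are the full class: In/c/U/h, In/c/U/g, In/c/U/k.

3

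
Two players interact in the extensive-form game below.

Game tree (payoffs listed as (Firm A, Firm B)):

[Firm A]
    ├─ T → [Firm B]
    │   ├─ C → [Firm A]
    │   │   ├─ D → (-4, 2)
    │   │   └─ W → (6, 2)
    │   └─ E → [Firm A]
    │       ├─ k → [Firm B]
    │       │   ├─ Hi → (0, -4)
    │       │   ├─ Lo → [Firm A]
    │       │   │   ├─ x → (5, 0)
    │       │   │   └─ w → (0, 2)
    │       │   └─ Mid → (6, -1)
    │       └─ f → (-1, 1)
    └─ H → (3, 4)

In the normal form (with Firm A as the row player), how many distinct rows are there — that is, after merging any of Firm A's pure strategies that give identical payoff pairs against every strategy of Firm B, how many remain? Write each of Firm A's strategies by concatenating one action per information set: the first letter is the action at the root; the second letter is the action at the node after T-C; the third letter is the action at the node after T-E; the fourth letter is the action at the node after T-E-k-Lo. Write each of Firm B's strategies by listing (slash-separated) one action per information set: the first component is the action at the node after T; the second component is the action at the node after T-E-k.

7

Firm A has 16 pure strategies: TDkx, TDkw, TDfx, TDfw, TWkx, TWkw, TWfx, TWfw, HDkx, HDkw, HDfx, HDfw, HWkx, HWkw, HWfx, HWfw. Columns: C/Hi, C/Lo, C/Mid, E/Hi, E/Lo, E/Mid.
{TDkx} → row (-4,2) (-4,2) (-4,2) (0,-4) (5,0) (6,-1)
{TDkw} → row (-4,2) (-4,2) (-4,2) (0,-4) (0,2) (6,-1)
{TDfx, TDfw} → row (-4,2) (-4,2) (-4,2) (-1,1) (-1,1) (-1,1)
{TWkx} → row (6,2) (6,2) (6,2) (0,-4) (5,0) (6,-1)
{TWkw} → row (6,2) (6,2) (6,2) (0,-4) (0,2) (6,-1)
{TWfx, TWfw} → row (6,2) (6,2) (6,2) (-1,1) (-1,1) (-1,1)
{HDkx, HDkw, HDfx, HDfw, HWkx, HWkw, HWfx, HWfw} → row (3,4) (3,4) (3,4) (3,4) (3,4) (3,4)
That's 7 distinct rows out of 16 strategies.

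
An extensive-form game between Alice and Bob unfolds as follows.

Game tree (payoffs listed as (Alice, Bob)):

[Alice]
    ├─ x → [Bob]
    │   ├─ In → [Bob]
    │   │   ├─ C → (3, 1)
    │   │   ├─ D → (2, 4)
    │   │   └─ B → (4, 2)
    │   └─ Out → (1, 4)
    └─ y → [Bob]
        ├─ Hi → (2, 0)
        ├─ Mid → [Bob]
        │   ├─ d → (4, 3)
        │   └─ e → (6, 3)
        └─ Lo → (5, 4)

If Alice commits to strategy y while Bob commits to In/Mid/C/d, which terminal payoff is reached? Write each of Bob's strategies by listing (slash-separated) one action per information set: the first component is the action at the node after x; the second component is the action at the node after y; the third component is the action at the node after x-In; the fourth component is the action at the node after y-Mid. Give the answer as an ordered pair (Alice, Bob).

(4, 3)

Trace the play path from the root:
  Alice plays y
  Bob plays Mid at [y]
  Bob plays d at [y-Mid]
→ terminal payoff (4, 3).
(Bob's choice at the node after x is never reached on this path, so it doesn't affect the outcome.)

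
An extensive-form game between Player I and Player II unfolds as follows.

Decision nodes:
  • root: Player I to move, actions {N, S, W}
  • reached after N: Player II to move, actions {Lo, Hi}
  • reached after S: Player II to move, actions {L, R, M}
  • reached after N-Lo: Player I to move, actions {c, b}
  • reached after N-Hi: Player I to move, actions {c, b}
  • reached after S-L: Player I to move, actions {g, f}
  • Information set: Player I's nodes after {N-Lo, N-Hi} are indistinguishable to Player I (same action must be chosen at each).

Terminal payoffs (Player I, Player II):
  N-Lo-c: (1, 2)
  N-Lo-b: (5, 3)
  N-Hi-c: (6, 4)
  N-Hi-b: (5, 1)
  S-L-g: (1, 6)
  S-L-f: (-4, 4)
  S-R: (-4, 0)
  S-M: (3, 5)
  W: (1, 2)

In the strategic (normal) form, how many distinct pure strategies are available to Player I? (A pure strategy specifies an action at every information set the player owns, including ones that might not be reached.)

Player I owns the root with actions {N, S, W} — three choices.
Player I owns the information set {N-Lo, N-Hi} with actions {c, b} — two choices.
Player I owns the node after S-L with actions {g, f} — two choices.
A pure strategy fixes one action at each information set independently, so the count is the product 3 × 2 × 2 = 12.

12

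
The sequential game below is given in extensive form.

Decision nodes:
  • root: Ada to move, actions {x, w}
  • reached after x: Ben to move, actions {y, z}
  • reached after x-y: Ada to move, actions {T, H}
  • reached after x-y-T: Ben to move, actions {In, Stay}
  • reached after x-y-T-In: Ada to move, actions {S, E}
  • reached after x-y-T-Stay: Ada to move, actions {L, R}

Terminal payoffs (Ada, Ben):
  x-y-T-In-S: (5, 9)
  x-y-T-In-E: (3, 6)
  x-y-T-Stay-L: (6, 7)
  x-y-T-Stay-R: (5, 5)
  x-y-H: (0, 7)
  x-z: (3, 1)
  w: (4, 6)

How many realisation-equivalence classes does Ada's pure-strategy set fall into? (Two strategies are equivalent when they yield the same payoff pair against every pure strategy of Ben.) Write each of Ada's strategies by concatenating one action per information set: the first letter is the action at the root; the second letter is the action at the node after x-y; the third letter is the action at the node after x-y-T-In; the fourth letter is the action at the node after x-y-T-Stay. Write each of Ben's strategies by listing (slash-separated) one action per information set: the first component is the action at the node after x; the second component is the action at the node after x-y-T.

Ada has 16 pure strategies: xTSL, xTSR, xTEL, xTER, xHSL, xHSR, xHEL, xHER, wTSL, wTSR, wTEL, wTER, wHSL, wHSR, wHEL, wHER. Columns: y/In, y/Stay, z/In, z/Stay.
{xTSL} → row (5,9) (6,7) (3,1) (3,1)
{xTSR} → row (5,9) (5,5) (3,1) (3,1)
{xTEL} → row (3,6) (6,7) (3,1) (3,1)
{xTER} → row (3,6) (5,5) (3,1) (3,1)
{xHSL, xHSR, xHEL, xHER} → row (0,7) (0,7) (3,1) (3,1)
{wTSL, wTSR, wTEL, wTER, wHSL, wHSR, wHEL, wHER} → row (4,6) (4,6) (4,6) (4,6)
That's 6 distinct rows out of 16 strategies.

6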